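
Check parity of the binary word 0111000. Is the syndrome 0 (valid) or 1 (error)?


Syndrome = XOR of all bits = 0 XOR 1 XOR 1 XOR 1 XOR 0 XOR 0 XOR 0 = 1

1


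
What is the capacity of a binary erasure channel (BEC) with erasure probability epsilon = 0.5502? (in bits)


C = 1 - epsilon = 1 - 0.5502 = 0.4498

0.4498 bits


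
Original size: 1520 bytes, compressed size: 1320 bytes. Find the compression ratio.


Ratio = original / compressed = 1520 / 1320 = 1.1515

1.1515


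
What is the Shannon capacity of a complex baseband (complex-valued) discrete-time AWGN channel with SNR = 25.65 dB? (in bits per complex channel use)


SNR_linear = 10^(25.65/10) = 367.2823; C = log2(1 + SNR_linear) = log2(1 + 367.2823) = 8.5247

8.5247 bits/channel use


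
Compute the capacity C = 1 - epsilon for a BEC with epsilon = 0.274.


C = 1 - epsilon = 1 - 0.274 = 0.726

0.726 bits


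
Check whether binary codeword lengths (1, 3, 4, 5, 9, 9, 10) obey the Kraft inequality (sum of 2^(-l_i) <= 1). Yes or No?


Kraft sum = sum(2^(-l_i)) = 0.7236, need <= 1. Result: satisfied (a binary prefix-free code with these lengths exists)

Yes


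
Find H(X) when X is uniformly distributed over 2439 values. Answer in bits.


H = log2(n) = log2(2439) = 11.2521

11.2521 bits


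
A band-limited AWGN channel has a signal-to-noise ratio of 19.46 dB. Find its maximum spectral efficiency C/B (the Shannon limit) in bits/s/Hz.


SNR_linear = 10^(19.46/10) = 88.308; C/B = log2(1 + SNR_linear) = log2(1 + 88.308) = 6.4807

6.4807 bits/s/Hz


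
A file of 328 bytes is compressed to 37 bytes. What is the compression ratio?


Ratio = original / compressed = 328 / 37 = 8.8649

8.8649


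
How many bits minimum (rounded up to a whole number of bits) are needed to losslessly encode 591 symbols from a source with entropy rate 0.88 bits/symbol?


Minimum bits >= n * H = 591 * 0.88 = 520.08, rounded up to a whole number of bits = 521

521 bits


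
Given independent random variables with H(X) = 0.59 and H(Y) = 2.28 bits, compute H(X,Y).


For independent variables, H(X,Y) = H(X) + H(Y) = 0.59 + 2.28 = 2.87

2.87 bits


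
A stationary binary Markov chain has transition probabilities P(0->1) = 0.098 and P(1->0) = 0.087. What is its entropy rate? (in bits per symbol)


Stationary distribution: pi_0 = p10/(p01+p10) = 0.4703, pi_1 = 0.5297. Entropy rate H' = pi_0*H(p01) + pi_1*H(p10) = 0.4703*0.4626 + 0.5297*0.4264 = 0.4434

0.4434 bits/symbol


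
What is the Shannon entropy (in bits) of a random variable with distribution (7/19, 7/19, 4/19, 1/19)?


H = -sum(p_i * log2(p_i)). Terms: -(7/19)*log2(7/19) = 0.530737; -(7/19)*log2(7/19) = 0.530737; -(4/19)*log2(4/19) = 0.473248; -(1/19)*log2(1/19) = 0.223575. H = 0.530737 + 0.530737 + 0.473248 + 0.223575 = 1.7583

1.7583 bits


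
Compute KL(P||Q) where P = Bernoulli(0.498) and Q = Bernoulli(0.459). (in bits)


KL = p*log2(p/q) + (1-p)*log2((1-p)/(1-q)) = 0.498*log2(0.498/0.459) + 0.502*log2(0.502/0.541) = 0.0044

0.0044 bits


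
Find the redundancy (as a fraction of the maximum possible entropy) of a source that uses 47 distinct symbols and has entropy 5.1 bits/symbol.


H_max = log2(K) = log2(47) = 5.5546 bits/symbol. Redundancy = 1 - H/H_max = 1 - 5.1/5.5546 = 1 - 0.9182 = 0.0818

0.0818


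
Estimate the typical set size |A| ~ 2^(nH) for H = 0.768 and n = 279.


log2|A_typical| = nH = 279 * 0.768 = 214.272, so |A_typical| ~ 2^214.272 = 3.179e+64

3.179e+64


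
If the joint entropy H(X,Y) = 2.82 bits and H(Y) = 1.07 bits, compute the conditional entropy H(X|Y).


H(X|Y) = H(X,Y) - H(Y) = 2.82 - 1.07 = 1.75

1.75 bits


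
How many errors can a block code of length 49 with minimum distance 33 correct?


Correction capability = floor((d-1)/2) = floor((33-1)/2) = 16

16 errors


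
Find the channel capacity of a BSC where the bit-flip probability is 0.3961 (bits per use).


H(p) = -p*log2(p) - (1-p)*log2(1-p) = -0.3961*log2(0.3961) - 0.6039*log2(0.6039) = 0.529215 + 0.439409 = 0.9686. C = 1 - H(p) = 1 - 0.9686 = 0.0314

0.0314 bits


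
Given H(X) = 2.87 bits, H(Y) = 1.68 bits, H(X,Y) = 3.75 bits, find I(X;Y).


I(X;Y) = H(X) + H(Y) - H(X,Y) = 2.87 + 1.68 - 3.75 = 0.8

0.8 bits


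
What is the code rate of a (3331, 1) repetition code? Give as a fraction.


Rate = k/n = 1/3331

1/3331


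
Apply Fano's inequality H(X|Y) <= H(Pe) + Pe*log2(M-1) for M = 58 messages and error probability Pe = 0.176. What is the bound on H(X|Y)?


H(Pe) = -Pe*log2(Pe) - (1-Pe)*log2(1-Pe) = -0.176*log2(0.176) - 0.824*log2(0.824) = 0.441118 + 0.230130 = 0.6712. Pe*log2(M-1) = 0.176*log2(57) = 1.026589. Bound = H(Pe) + Pe*log2(M-1) = 0.441118 + 0.230130 + 1.026589 = 1.6978

1.6978 bits


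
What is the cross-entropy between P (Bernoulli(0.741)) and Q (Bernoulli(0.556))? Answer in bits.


H(P,Q) = -p*log2(q) - (1-p)*log2(1-q). -0.741*log2(0.556) = 0.627511; -0.259*log2(0.444) = 0.303384. H(P,Q) = 0.627511 + 0.303384 = 0.9309

0.9309 bits


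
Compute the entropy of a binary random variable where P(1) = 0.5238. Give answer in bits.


H = -p*log2(p) - (1-p)*log2(1-p). -0.5238*log2(0.5238) = 0.488659; -0.4762*log2(0.4762) = 0.509706. H = 0.488659 + 0.509706 = 0.9984

0.9984 bits


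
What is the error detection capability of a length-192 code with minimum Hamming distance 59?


Detection capability = d_min - 1 = 59 - 1 = 58

58 errors


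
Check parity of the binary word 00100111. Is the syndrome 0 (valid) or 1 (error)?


Syndrome = XOR of all bits = 0 XOR 0 XOR 1 XOR 0 XOR 0 XOR 1 XOR 1 XOR 1 = 0

0


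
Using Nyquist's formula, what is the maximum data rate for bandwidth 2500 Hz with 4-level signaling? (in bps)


Rate = 2 * B * log2(M) = 2 * 2500 * 2.0 = 10000.0

10000.0 bps


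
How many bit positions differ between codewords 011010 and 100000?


Count differing positions: ^ ^ ^ . ^ . = 4 differences

4


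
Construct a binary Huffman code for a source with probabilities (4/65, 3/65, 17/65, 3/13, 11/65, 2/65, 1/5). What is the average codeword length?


Huffman construction (repeatedly merge the two least-probable nodes; each merge adds 1 bit to every symbol beneath it): 2/65 + 3/65 = 1/13; 4/65 + 1/13 = 9/65; 9/65 + 11/65 = 4/13; 1/5 + 3/13 = 28/65; 17/65 + 4/13 = 37/65; 28/65 + 37/65 = 1. Resulting codeword lengths (in the order the probabilities were given): (4, 5, 2, 2, 3, 5, 2). L_avg = sum(p_i * l_i) = 4/65*4 + 3/65*5 + 17/65*2 + 3/13*2 + 11/65*3 + 2/65*5 + 1/5*2 = 164/65 = 2.5231

2.5231 bits


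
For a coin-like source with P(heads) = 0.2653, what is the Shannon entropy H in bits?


H = -p*log2(p) - (1-p)*log2(1-p). -0.2653*log2(0.2653) = 0.507865; -0.7347*log2(0.7347) = 0.326775. H = 0.507865 + 0.326775 = 0.8346

0.8346 bits


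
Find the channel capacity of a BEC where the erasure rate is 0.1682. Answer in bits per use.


C = 1 - epsilon = 1 - 0.1682 = 0.8318

0.8318 bits


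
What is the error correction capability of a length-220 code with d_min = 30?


Correction capability = floor((d-1)/2) = floor((30-1)/2) = 14

14 errors


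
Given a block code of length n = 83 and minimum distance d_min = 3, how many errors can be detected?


Detection capability = d_min - 1 = 3 - 1 = 2

2 errors


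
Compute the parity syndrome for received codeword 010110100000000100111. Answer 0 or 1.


Syndrome = XOR of all bits = 0 XOR 1 XOR 0 XOR 1 XOR 1 XOR 0 XOR 1 XOR 0 XOR 0 XOR 0 XOR 0 XOR 0 XOR 0 XOR 0 XOR 0 XOR 1 XOR 0 XOR 0 XOR 1 XOR 1 XOR 1 = 0

0


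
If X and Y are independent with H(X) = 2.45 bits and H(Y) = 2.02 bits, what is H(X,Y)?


For independent variables, H(X,Y) = H(X) + H(Y) = 2.45 + 2.02 = 4.47

4.47 bits


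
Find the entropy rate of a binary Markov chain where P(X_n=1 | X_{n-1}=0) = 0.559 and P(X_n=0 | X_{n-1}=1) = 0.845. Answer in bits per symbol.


Stationary distribution: pi_0 = p10/(p01+p10) = 0.6019, pi_1 = 0.3981. Entropy rate H' = pi_0*H(p01) + pi_1*H(p10) = 0.6019*0.9899 + 0.3981*0.6222 = 0.8435

0.8435 bits/symbol


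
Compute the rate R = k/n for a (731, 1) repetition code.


Rate = k/n = 1/731

1/731


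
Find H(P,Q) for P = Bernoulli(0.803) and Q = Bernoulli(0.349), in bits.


H(P,Q) = -p*log2(q) - (1-p)*log2(1-q). -0.803*log2(0.349) = 1.219517; -0.197*log2(0.651) = 0.121996. H(P,Q) = 1.219517 + 0.121996 = 1.3415

1.3415 bits


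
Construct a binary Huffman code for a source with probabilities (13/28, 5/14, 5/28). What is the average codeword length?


Huffman construction (repeatedly merge the two least-probable nodes; each merge adds 1 bit to every symbol beneath it): 5/28 + 5/14 = 15/28; 13/28 + 15/28 = 1. Resulting codeword lengths (in the order the probabilities were given): (1, 2, 2). L_avg = sum(p_i * l_i) = 13/28*1 + 5/14*2 + 5/28*2 = 43/28 = 1.5357

1.5357 bits


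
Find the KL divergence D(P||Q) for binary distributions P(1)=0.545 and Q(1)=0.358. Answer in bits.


KL = p*log2(p/q) + (1-p)*log2((1-p)/(1-q)) = 0.545*log2(0.545/0.358) + 0.455*log2(0.455/0.642) = 0.1044

0.1044 bits


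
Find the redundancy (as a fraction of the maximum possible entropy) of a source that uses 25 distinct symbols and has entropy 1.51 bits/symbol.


H_max = log2(K) = log2(25) = 4.6439 bits/symbol. Redundancy = 1 - H/H_max = 1 - 1.51/4.6439 = 1 - 0.3252 = 0.6748

0.6748


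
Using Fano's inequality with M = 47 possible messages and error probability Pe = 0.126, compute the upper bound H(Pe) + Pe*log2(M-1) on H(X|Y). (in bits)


H(Pe) = -Pe*log2(Pe) - (1-Pe)*log2(1-Pe) = -0.126*log2(0.126) - 0.874*log2(0.874) = 0.376552 + 0.169814 = 0.5464. Pe*log2(M-1) = 0.126*log2(46) = 0.695969. Bound = H(Pe) + Pe*log2(M-1) = 0.376552 + 0.169814 + 0.695969 = 1.2423

1.2423 bits


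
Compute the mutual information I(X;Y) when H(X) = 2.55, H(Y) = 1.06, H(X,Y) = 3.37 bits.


I(X;Y) = H(X) + H(Y) - H(X,Y) = 2.55 + 1.06 - 3.37 = 0.24

0.24 bits


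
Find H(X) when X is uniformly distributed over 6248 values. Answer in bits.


H = log2(n) = log2(6248) = 12.6092

12.6092 bits


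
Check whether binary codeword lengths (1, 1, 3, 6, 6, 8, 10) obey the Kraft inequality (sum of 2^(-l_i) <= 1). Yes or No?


Kraft sum = sum(2^(-l_i)) = 1.1611, need <= 1. Result: violated (a binary prefix-free code with these lengths cannot exist)

No


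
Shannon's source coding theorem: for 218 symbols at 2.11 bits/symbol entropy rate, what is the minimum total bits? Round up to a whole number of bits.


Minimum bits >= n * H = 218 * 2.11 = 459.98, rounded up to a whole number of bits = 460

460 bits


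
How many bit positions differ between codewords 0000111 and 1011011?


Count differing positions: ^ . ^ ^ ^ . . = 4 differences

4


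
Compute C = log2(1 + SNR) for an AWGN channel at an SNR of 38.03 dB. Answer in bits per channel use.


SNR_linear = 10^(38.03/10) = 6353.3093; C = log2(1 + SNR_linear) = log2(1 + 6353.3093) = 12.6335

12.6335 bits/channel use


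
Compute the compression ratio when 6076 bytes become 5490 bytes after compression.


Ratio = original / compressed = 6076 / 5490 = 1.1067

1.1067


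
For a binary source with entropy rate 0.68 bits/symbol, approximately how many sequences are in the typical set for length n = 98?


log2|A_typical| = nH = 98 * 0.68 = 66.64, so |A_typical| ~ 2^66.64 = 1.150e+20

1.150e+20


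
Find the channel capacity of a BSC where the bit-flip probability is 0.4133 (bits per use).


H(p) = -p*log2(p) - (1-p)*log2(1-p) = -0.4133*log2(0.4133) - 0.5867*log2(0.5867) = 0.526850 + 0.451351 = 0.9782. C = 1 - H(p) = 1 - 0.9782 = 0.0218

0.0218 bits


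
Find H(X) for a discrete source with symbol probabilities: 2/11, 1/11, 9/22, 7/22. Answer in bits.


H = -sum(p_i * log2(p_i)). Terms: -(2/11)*log2(2/11) = 0.447169; -(1/11)*log2(1/11) = 0.314494; -(9/22)*log2(9/22) = 0.527525; -(7/22)*log2(7/22) = 0.525661. H = 0.447169 + 0.314494 + 0.527525 + 0.525661 = 1.8148

1.8148 bits


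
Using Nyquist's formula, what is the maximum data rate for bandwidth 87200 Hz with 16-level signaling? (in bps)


Rate = 2 * B * log2(M) = 2 * 87200 * 4.0 = 697600.0

697600.0 bps


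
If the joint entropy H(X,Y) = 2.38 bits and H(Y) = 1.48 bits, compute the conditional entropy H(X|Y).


H(X|Y) = H(X,Y) - H(Y) = 2.38 - 1.48 = 0.9

0.9 bits


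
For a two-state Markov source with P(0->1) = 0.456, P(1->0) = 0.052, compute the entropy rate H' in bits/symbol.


Stationary distribution: pi_0 = p10/(p01+p10) = 0.1024, pi_1 = 0.8976. Entropy rate H' = pi_0*H(p01) + pi_1*H(p10) = 0.1024*0.9944 + 0.8976*0.2948 = 0.3664

0.3664 bits/symbol


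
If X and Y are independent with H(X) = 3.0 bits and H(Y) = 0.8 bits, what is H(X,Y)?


For independent variables, H(X,Y) = H(X) + H(Y) = 3.0 + 0.8 = 3.8

3.8 bits


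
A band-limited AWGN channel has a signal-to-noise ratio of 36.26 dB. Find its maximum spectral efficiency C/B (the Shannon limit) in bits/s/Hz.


SNR_linear = 10^(36.26/10) = 4226.6861; C/B = log2(1 + SNR_linear) = log2(1 + 4226.6861) = 12.0457

12.0457 bits/s/Hz


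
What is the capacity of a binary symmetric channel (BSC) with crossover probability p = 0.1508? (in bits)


H(p) = -p*log2(p) - (1-p)*log2(1-p) = -0.1508*log2(0.1508) - 0.8492*log2(0.8492) = 0.411577 + 0.200262 = 0.6118. C = 1 - H(p) = 1 - 0.6118 = 0.3882

0.3882 bits


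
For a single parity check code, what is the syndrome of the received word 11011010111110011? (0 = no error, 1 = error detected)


Syndrome = XOR of all bits = 1 XOR 1 XOR 0 XOR 1 XOR 1 XOR 0 XOR 1 XOR 0 XOR 1 XOR 1 XOR 1 XOR 1 XOR 1 XOR 0 XOR 0 XOR 1 XOR 1 = 0

0


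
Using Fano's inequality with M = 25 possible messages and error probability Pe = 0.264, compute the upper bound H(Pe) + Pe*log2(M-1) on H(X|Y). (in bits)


H(Pe) = -Pe*log2(Pe) - (1-Pe)*log2(1-Pe) = -0.264*log2(0.264) - 0.736*log2(0.736) = 0.507247 + 0.325476 = 0.8327. Pe*log2(M-1) = 0.264*log2(24) = 1.210430. Bound = H(Pe) + Pe*log2(M-1) = 0.507247 + 0.325476 + 1.210430 = 2.0432

2.0432 bits


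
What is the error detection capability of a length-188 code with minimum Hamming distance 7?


Detection capability = d_min - 1 = 7 - 1 = 6

6 errors


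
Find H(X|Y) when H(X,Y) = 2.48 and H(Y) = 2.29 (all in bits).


H(X|Y) = H(X,Y) - H(Y) = 2.48 - 2.29 = 0.19

0.19 bits


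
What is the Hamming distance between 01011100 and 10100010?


Count differing positions: ^ ^ ^ ^ ^ ^ ^ . = 7 differences

7


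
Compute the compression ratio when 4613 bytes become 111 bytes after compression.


Ratio = original / compressed = 4613 / 111 = 41.5586

41.5586


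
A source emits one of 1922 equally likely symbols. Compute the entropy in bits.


H = log2(n) = log2(1922) = 10.9084

10.9084 bits


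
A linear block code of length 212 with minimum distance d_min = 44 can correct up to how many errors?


Correction capability = floor((d-1)/2) = floor((44-1)/2) = 21

21 errors


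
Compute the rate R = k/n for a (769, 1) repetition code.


Rate = k/n = 1/769

1/769


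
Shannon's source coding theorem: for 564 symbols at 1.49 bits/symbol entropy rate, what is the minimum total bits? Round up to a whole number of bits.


Minimum bits >= n * H = 564 * 1.49 = 840.36, rounded up to a whole number of bits = 841

841 bits


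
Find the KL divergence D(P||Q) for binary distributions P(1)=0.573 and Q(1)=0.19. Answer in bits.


KL = p*log2(p/q) + (1-p)*log2((1-p)/(1-q)) = 0.573*log2(0.573/0.19) + 0.427*log2(0.427/0.81) = 0.5181

0.5181 bits


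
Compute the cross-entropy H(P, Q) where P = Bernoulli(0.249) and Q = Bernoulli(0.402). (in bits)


H(P,Q) = -p*log2(q) - (1-p)*log2(1-q). -0.249*log2(0.402) = 0.327368; -0.751*log2(0.598) = 0.557079. H(P,Q) = 0.327368 + 0.557079 = 0.8844

0.8844 bits


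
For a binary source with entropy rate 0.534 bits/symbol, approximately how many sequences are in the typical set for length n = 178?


log2|A_typical| = nH = 178 * 0.534 = 95.052, so |A_typical| ~ 2^95.052 = 4.107e+28

4.107e+28


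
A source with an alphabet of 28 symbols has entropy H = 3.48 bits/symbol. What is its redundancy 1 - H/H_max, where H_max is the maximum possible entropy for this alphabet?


H_max = log2(K) = log2(28) = 4.8074 bits/symbol. Redundancy = 1 - H/H_max = 1 - 3.48/4.8074 = 1 - 0.7239 = 0.2761

0.2761


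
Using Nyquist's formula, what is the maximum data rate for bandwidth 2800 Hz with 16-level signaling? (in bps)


Rate = 2 * B * log2(M) = 2 * 2800 * 4.0 = 22400.0

22400.0 bps


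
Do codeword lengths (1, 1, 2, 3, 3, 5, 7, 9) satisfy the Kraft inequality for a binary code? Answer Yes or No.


Kraft sum = sum(2^(-l_i)) = 1.541, need <= 1. Result: violated (a binary prefix-free code with these lengths cannot exist)

No


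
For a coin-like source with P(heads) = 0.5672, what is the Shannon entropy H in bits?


H = -p*log2(p) - (1-p)*log2(1-p). -0.5672*log2(0.5672) = 0.464010; -0.4328*log2(0.4328) = 0.522921. H = 0.464010 + 0.522921 = 0.9869

0.9869 bits


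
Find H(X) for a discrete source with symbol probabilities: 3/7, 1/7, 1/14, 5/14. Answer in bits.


H = -sum(p_i * log2(p_i)). Terms: -(3/7)*log2(3/7) = 0.523882; -(1/7)*log2(1/7) = 0.401051; -(1/14)*log2(1/14) = 0.271954; -(5/14)*log2(5/14) = 0.530510. H = 0.523882 + 0.401051 + 0.271954 + 0.530510 = 1.7274

1.7274 bits


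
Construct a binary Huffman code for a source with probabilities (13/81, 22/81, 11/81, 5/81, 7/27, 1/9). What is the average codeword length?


Huffman construction (repeatedly merge the two least-probable nodes; each merge adds 1 bit to every symbol beneath it): 5/81 + 1/9 = 14/81; 11/81 + 13/81 = 8/27; 14/81 + 7/27 = 35/81; 22/81 + 8/27 = 46/81; 35/81 + 46/81 = 1. Resulting codeword lengths (in the order the probabilities were given): (3, 2, 3, 3, 2, 3). L_avg = sum(p_i * l_i) = 13/81*3 + 22/81*2 + 11/81*3 + 5/81*3 + 7/27*2 + 1/9*3 = 200/81 = 2.4691

2.4691 bits


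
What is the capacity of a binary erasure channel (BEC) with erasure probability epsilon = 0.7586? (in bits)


C = 1 - epsilon = 1 - 0.7586 = 0.2414

0.2414 bits


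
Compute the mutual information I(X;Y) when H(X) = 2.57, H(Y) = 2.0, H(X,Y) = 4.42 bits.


I(X;Y) = H(X) + H(Y) - H(X,Y) = 2.57 + 2.0 - 4.42 = 0.15

0.15 bits


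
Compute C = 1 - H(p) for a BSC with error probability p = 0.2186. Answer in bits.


H(p) = -p*log2(p) - (1-p)*log2(1-p) = -0.2186*log2(0.2186) - 0.7814*log2(0.7814) = 0.479529 + 0.278074 = 0.7576. C = 1 - H(p) = 1 - 0.7576 = 0.2424

0.2424 bits


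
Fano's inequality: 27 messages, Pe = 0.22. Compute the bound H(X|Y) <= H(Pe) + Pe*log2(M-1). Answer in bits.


H(Pe) = -Pe*log2(Pe) - (1-Pe)*log2(1-Pe) = -0.22*log2(0.22) - 0.78*log2(0.78) = 0.480573 + 0.279594 = 0.7602. Pe*log2(M-1) = 0.22*log2(26) = 1.034097. Bound = H(Pe) + Pe*log2(M-1) = 0.480573 + 0.279594 + 1.034097 = 1.7943

1.7943 bits


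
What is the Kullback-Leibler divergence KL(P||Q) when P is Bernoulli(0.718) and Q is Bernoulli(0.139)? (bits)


KL = p*log2(p/q) + (1-p)*log2((1-p)/(1-q)) = 0.718*log2(0.718/0.139) + 0.282*log2(0.282/0.861) = 1.2468

1.2468 bits


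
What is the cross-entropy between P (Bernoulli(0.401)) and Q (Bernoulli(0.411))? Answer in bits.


H(P,Q) = -p*log2(q) - (1-p)*log2(1-q). -0.401*log2(0.411) = 0.514399; -0.599*log2(0.589) = 0.457433. H(P,Q) = 0.514399 + 0.457433 = 0.9718

0.9718 bits


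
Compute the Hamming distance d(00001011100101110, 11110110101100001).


Count differing positions: ^ ^ ^ ^ ^ ^ . ^ . . ^ . . ^ ^ ^ ^ = 12 differences

12


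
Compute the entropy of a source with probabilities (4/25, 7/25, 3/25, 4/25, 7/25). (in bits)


H = -sum(p_i * log2(p_i)). Terms: -(4/25)*log2(4/25) = 0.423017; -(7/25)*log2(7/25) = 0.514220; -(3/25)*log2(3/25) = 0.367067; -(4/25)*log2(4/25) = 0.423017; -(7/25)*log2(7/25) = 0.514220. H = 0.423017 + 0.514220 + 0.367067 + 0.423017 + 0.514220 = 2.2415

2.2415 bits


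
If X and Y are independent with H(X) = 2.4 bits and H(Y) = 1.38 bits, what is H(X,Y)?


For independent variables, H(X,Y) = H(X) + H(Y) = 2.4 + 1.38 = 3.78

3.78 bits


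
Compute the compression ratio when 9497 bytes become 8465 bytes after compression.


Ratio = original / compressed = 9497 / 8465 = 1.1219

1.1219


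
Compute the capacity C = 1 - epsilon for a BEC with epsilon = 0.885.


C = 1 - epsilon = 1 - 0.885 = 0.115

0.115 bits


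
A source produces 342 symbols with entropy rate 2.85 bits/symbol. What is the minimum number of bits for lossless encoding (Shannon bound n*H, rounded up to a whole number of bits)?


Minimum bits >= n * H = 342 * 2.85 = 974.7, rounded up to a whole number of bits = 975

975 bits


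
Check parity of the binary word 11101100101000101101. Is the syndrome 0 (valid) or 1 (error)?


Syndrome = XOR of all bits = 1 XOR 1 XOR 1 XOR 0 XOR 1 XOR 1 XOR 0 XOR 0 XOR 1 XOR 0 XOR 1 XOR 0 XOR 0 XOR 0 XOR 1 XOR 0 XOR 1 XOR 1 XOR 0 XOR 1 = 1

1


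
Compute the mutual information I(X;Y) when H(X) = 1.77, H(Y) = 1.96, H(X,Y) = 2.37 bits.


I(X;Y) = H(X) + H(Y) - H(X,Y) = 1.77 + 1.96 - 2.37 = 1.36

1.36 bits


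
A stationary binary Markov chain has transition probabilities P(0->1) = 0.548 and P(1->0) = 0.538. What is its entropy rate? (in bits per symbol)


Stationary distribution: pi_0 = p10/(p01+p10) = 0.4954, pi_1 = 0.5046. Entropy rate H' = pi_0*H(p01) + pi_1*H(p10) = 0.4954*0.9933 + 0.5046*0.9958 = 0.9946

0.9946 bits/symbol


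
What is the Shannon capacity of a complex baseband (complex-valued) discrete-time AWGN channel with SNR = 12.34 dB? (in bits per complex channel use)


SNR_linear = 10^(12.34/10) = 17.1396; C = log2(1 + SNR_linear) = log2(1 + 17.1396) = 4.1811

4.1811 bits/channel use


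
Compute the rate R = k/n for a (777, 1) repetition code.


Rate = k/n = 1/777

1/777


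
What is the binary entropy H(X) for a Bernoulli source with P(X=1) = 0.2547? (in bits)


H = -p*log2(p) - (1-p)*log2(1-p). -0.2547*log2(0.2547) = 0.502556; -0.7453*log2(0.7453) = 0.316087. H = 0.502556 + 0.316087 = 0.8186

0.8186 bits


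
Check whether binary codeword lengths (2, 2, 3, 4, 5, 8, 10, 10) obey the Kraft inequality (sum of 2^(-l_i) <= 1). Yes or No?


Kraft sum = sum(2^(-l_i)) = 0.7246, need <= 1. Result: satisfied (a binary prefix-free code with these lengths exists)

Yes


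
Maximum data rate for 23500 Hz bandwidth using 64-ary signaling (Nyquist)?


Rate = 2 * B * log2(M) = 2 * 23500 * 6.0 = 282000.0

282000.0 bps


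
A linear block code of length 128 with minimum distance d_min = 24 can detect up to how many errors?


Detection capability = d_min - 1 = 24 - 1 = 23

23 errors


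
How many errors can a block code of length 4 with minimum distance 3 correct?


Correction capability = floor((d-1)/2) = floor((3-1)/2) = 1

1 errors


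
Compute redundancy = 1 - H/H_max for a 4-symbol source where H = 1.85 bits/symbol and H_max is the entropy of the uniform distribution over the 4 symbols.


H_max = log2(K) = log2(4) = 2.0 bits/symbol. Redundancy = 1 - H/H_max = 1 - 1.85/2.0 = 1 - 0.925 = 0.075

0.075


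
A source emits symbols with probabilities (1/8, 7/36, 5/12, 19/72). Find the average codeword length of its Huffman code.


Huffman construction (repeatedly merge the two least-probable nodes; each merge adds 1 bit to every symbol beneath it): 1/8 + 7/36 = 23/72; 19/72 + 23/72 = 7/12; 5/12 + 7/12 = 1. Resulting codeword lengths (in the order the probabilities were given): (3, 3, 1, 2). L_avg = sum(p_i * l_i) = 1/8*3 + 7/36*3 + 5/12*1 + 19/72*2 = 137/72 = 1.9028

1.9028 bits


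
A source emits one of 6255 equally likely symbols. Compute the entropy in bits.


H = log2(n) = log2(6255) = 12.6108

12.6108 bits


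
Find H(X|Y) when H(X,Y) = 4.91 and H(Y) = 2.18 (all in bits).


H(X|Y) = H(X,Y) - H(Y) = 4.91 - 2.18 = 2.73

2.73 bits


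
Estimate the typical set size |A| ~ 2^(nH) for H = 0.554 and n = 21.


log2|A_typical| = nH = 21 * 0.554 = 11.634, so |A_typical| ~ 2^11.634 = 3.178e+03

3.178e+03


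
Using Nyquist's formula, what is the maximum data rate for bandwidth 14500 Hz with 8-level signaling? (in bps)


Rate = 2 * B * log2(M) = 2 * 14500 * 3.0 = 87000.0

87000.0 bps


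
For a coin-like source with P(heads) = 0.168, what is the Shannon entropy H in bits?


H = -p*log2(p) - (1-p)*log2(1-p). -0.168*log2(0.168) = 0.432342; -0.832*log2(0.832) = 0.220767. H = 0.432342 + 0.220767 = 0.6531

0.6531 bits


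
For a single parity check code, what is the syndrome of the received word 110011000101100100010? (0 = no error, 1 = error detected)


Syndrome = XOR of all bits = 1 XOR 1 XOR 0 XOR 0 XOR 1 XOR 1 XOR 0 XOR 0 XOR 0 XOR 1 XOR 0 XOR 1 XOR 1 XOR 0 XOR 0 XOR 1 XOR 0 XOR 0 XOR 0 XOR 1 XOR 0 = 1

1


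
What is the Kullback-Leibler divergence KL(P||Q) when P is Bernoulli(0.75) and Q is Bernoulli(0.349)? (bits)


KL = p*log2(p/q) + (1-p)*log2((1-p)/(1-q)) = 0.75*log2(0.75/0.349) + 0.25*log2(0.25/0.651) = 0.4826

0.4826 bits


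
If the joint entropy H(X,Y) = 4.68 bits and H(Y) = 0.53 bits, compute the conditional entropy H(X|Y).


H(X|Y) = H(X,Y) - H(Y) = 4.68 - 0.53 = 4.15

4.15 bits


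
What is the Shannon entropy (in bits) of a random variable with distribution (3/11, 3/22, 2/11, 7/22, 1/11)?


H = -sum(p_i * log2(p_i)). Terms: -(3/11)*log2(3/11) = 0.511219; -(3/22)*log2(3/22) = 0.391973; -(2/11)*log2(2/11) = 0.447169; -(7/22)*log2(7/22) = 0.525661; -(1/11)*log2(1/11) = 0.314494. H = 0.511219 + 0.391973 + 0.447169 + 0.525661 + 0.314494 = 2.1905

2.1905 bits


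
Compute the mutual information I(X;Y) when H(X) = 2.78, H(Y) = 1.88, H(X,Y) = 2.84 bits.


I(X;Y) = H(X) + H(Y) - H(X,Y) = 2.78 + 1.88 - 2.84 = 1.82

1.82 bits


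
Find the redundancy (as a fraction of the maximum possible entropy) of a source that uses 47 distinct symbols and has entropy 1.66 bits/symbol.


H_max = log2(K) = log2(47) = 5.5546 bits/symbol. Redundancy = 1 - H/H_max = 1 - 1.66/5.5546 = 1 - 0.2989 = 0.7011

0.7011


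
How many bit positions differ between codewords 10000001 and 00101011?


Count differing positions: ^ . ^ . ^ . ^ . = 4 differences

4


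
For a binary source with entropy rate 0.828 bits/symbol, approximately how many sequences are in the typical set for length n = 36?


log2|A_typical| = nH = 36 * 0.828 = 29.808, so |A_typical| ~ 2^29.808 = 9.399e+08

9.399e+08


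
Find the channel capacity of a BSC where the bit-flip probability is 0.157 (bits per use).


H(p) = -p*log2(p) - (1-p)*log2(1-p) = -0.157*log2(0.157) - 0.843*log2(0.843) = 0.419373 + 0.207711 = 0.6271. C = 1 - H(p) = 1 - 0.6271 = 0.3729

0.3729 bits


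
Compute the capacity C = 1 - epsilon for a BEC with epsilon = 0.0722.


C = 1 - epsilon = 1 - 0.0722 = 0.9278

0.9278 bits


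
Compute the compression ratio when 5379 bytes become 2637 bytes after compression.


Ratio = original / compressed = 5379 / 2637 = 2.0398

2.0398


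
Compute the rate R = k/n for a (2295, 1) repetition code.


Rate = k/n = 1/2295

1/2295


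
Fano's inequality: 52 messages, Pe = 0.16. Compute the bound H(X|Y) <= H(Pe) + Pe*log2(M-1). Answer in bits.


H(Pe) = -Pe*log2(Pe) - (1-Pe)*log2(1-Pe) = -0.16*log2(0.16) - 0.84*log2(0.84) = 0.423017 + 0.211293 = 0.6343. Pe*log2(M-1) = 0.16*log2(51) = 0.907588. Bound = H(Pe) + Pe*log2(M-1) = 0.423017 + 0.211293 + 0.907588 = 1.5419

1.5419 bits


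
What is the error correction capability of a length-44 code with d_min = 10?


Correction capability = floor((d-1)/2) = floor((10-1)/2) = 4

4 errors


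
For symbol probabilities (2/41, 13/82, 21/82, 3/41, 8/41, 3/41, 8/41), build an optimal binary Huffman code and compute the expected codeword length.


Huffman construction (repeatedly merge the two least-probable nodes; each merge adds 1 bit to every symbol beneath it): 2/41 + 3/41 = 5/41; 3/41 + 5/41 = 8/41; 13/82 + 8/41 = 29/82; 8/41 + 8/41 = 16/41; 21/82 + 29/82 = 25/41; 16/41 + 25/41 = 1. Resulting codeword lengths (in the order the probabilities were given): (4, 3, 2, 4, 3, 3, 2). L_avg = sum(p_i * l_i) = 2/41*4 + 13/82*3 + 21/82*2 + 3/41*4 + 8/41*3 + 3/41*3 + 8/41*2 = 219/82 = 2.6707

2.6707 bits


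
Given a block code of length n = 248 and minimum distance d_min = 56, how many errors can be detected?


Detection capability = d_min - 1 = 56 - 1 = 55

55 errors


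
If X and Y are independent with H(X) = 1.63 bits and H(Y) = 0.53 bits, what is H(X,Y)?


For independent variables, H(X,Y) = H(X) + H(Y) = 1.63 + 0.53 = 2.16

2.16 bits


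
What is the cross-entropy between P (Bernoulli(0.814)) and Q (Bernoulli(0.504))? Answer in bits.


H(P,Q) = -p*log2(q) - (1-p)*log2(1-q). -0.814*log2(0.504) = 0.804643; -0.186*log2(0.496) = 0.188155. H(P,Q) = 0.804643 + 0.188155 = 0.9928

0.9928 bits


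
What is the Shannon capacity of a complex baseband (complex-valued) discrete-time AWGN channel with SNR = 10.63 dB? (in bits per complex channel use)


SNR_linear = 10^(10.63/10) = 11.5611; C = log2(1 + SNR_linear) = log2(1 + 11.5611) = 3.6509

3.6509 bits/channel use


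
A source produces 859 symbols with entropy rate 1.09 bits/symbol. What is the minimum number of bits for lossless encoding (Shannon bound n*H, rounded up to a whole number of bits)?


Minimum bits >= n * H = 859 * 1.09 = 936.31, rounded up to a whole number of bits = 937

937 bits


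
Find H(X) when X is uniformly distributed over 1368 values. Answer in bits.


H = log2(n) = log2(1368) = 10.4179

10.4179 bits


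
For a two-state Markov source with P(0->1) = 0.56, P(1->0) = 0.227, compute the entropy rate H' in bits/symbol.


Stationary distribution: pi_0 = p10/(p01+p10) = 0.2884, pi_1 = 0.7116. Entropy rate H' = pi_0*H(p01) + pi_1*H(p10) = 0.2884*0.9896 + 0.7116*0.7727 = 0.8353

0.8353 bits/symbol


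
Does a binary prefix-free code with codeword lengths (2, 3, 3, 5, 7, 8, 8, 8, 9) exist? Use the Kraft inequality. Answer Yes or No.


Kraft sum = sum(2^(-l_i)) = 0.5527, need <= 1. Result: satisfied (a binary prefix-free code with these lengths exists)

Yes


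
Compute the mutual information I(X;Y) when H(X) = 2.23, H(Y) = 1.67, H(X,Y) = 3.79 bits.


I(X;Y) = H(X) + H(Y) - H(X,Y) = 2.23 + 1.67 - 3.79 = 0.11

0.11 bits


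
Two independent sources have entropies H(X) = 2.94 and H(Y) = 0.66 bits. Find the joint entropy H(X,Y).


For independent variables, H(X,Y) = H(X) + H(Y) = 2.94 + 0.66 = 3.6

3.6 bits


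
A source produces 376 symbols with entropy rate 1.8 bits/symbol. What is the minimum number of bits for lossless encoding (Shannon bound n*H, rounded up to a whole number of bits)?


Minimum bits >= n * H = 376 * 1.8 = 676.8, rounded up to a whole number of bits = 677

677 bits


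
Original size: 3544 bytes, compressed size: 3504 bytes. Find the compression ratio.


Ratio = original / compressed = 3544 / 3504 = 1.0114

1.0114


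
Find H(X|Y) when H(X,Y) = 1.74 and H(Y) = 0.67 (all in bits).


H(X|Y) = H(X,Y) - H(Y) = 1.74 - 0.67 = 1.07

1.07 bits


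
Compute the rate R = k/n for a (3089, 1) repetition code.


Rate = k/n = 1/3089

1/3089


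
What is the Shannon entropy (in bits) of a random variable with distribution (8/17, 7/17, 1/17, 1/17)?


H = -sum(p_i * log2(p_i)). Terms: -(8/17)*log2(8/17) = 0.511747; -(7/17)*log2(7/17) = 0.527103; -(1/17)*log2(1/17) = 0.240439; -(1/17)*log2(1/17) = 0.240439. H = 0.511747 + 0.527103 + 0.240439 + 0.240439 = 1.5197

1.5197 bits


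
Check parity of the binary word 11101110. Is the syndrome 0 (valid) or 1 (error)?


Syndrome = XOR of all bits = 1 XOR 1 XOR 1 XOR 0 XOR 1 XOR 1 XOR 1 XOR 0 = 0

0


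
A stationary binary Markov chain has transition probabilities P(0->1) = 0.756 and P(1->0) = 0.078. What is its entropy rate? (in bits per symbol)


Stationary distribution: pi_0 = p10/(p01+p10) = 0.0935, pi_1 = 0.9065. Entropy rate H' = pi_0*H(p01) + pi_1*H(p10) = 0.0935*0.8016 + 0.9065*0.3951 = 0.4331

0.4331 bits/symbol


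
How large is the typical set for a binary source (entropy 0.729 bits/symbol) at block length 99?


log2|A_typical| = nH = 99 * 0.729 = 72.171, so |A_typical| ~ 2^72.171 = 5.317e+21

5.317e+21


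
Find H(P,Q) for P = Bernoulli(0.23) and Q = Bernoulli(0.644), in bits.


H(P,Q) = -p*log2(q) - (1-p)*log2(1-q). -0.23*log2(0.644) = 0.146020; -0.77*log2(0.356) = 1.147339. H(P,Q) = 0.146020 + 1.147339 = 1.2934

1.2934 bits


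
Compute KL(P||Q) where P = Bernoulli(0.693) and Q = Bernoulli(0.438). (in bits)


KL = p*log2(p/q) + (1-p)*log2((1-p)/(1-q)) = 0.693*log2(0.693/0.438) + 0.307*log2(0.307/0.562) = 0.1909

0.1909 bits


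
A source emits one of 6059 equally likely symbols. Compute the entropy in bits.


H = log2(n) = log2(6059) = 12.5649

12.5649 bits


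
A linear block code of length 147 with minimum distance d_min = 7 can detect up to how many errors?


Detection capability = d_min - 1 = 7 - 1 = 6

6 errors


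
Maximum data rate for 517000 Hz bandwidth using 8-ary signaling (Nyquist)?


Rate = 2 * B * log2(M) = 2 * 517000 * 3.0 = 3102000.0

3102000.0 bps


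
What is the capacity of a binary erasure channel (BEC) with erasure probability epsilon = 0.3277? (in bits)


C = 1 - epsilon = 1 - 0.3277 = 0.6723

0.6723 bits


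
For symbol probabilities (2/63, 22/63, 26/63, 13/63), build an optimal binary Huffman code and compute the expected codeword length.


Huffman construction (repeatedly merge the two least-probable nodes; each merge adds 1 bit to every symbol beneath it): 2/63 + 13/63 = 5/21; 5/21 + 22/63 = 37/63; 26/63 + 37/63 = 1. Resulting codeword lengths (in the order the probabilities were given): (3, 2, 1, 3). L_avg = sum(p_i * l_i) = 2/63*3 + 22/63*2 + 26/63*1 + 13/63*3 = 115/63 = 1.8254

1.8254 bits


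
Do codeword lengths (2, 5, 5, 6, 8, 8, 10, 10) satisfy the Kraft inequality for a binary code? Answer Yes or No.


Kraft sum = sum(2^(-l_i)) = 0.3379, need <= 1. Result: satisfied (a binary prefix-free code with these lengths exists)

Yes


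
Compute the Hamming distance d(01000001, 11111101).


Count differing positions: ^ . ^ ^ ^ ^ . . = 5 differences

5


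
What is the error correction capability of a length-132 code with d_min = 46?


Correction capability = floor((d-1)/2) = floor((46-1)/2) = 22

22 errors


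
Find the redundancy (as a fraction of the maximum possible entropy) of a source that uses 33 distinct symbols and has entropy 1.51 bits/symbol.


H_max = log2(K) = log2(33) = 5.0444 bits/symbol. Redundancy = 1 - H/H_max = 1 - 1.51/5.0444 = 1 - 0.2993 = 0.7007

0.7007


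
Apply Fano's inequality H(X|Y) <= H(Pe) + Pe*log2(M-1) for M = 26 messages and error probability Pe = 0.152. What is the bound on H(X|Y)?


H(Pe) = -Pe*log2(Pe) - (1-Pe)*log2(1-Pe) = -0.152*log2(0.152) - 0.848*log2(0.848) = 0.413114 + 0.201709 = 0.6148. Pe*log2(M-1) = 0.152*log2(25) = 0.705866. Bound = H(Pe) + Pe*log2(M-1) = 0.413114 + 0.201709 + 0.705866 = 1.3207

1.3207 bits


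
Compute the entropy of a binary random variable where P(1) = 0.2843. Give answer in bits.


H = -p*log2(p) - (1-p)*log2(1-p). -0.2843*log2(0.2843) = 0.515866; -0.7157*log2(0.7157) = 0.345378. H = 0.515866 + 0.345378 = 0.8612

0.8612 bits


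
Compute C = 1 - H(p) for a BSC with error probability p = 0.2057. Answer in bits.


H(p) = -p*log2(p) - (1-p)*log2(1-p) = -0.2057*log2(0.2057) - 0.7943*log2(0.7943) = 0.469281 + 0.263901 = 0.7332. C = 1 - H(p) = 1 - 0.7332 = 0.2668

0.2668 bits


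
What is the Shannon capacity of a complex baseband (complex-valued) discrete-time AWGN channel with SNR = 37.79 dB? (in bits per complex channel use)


SNR_linear = 10^(37.79/10) = 6011.7374; C = log2(1 + SNR_linear) = log2(1 + 6011.7374) = 12.5538

12.5538 bits/channel use


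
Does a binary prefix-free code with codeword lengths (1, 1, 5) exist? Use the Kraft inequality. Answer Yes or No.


Kraft sum = sum(2^(-l_i)) = 1.0312, need <= 1. Result: violated (a binary prefix-free code with these lengths cannot exist)

No


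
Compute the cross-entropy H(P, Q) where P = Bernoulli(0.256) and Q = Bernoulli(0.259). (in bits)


H(P,Q) = -p*log2(q) - (1-p)*log2(1-q). -0.256*log2(0.259) = 0.498938; -0.744*log2(0.741) = 0.321746. H(P,Q) = 0.498938 + 0.321746 = 0.8207

0.8207 bits


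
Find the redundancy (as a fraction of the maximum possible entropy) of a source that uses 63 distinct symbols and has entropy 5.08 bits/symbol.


H_max = log2(K) = log2(63) = 5.9773 bits/symbol. Redundancy = 1 - H/H_max = 1 - 5.08/5.9773 = 1 - 0.8499 = 0.1501

0.1501


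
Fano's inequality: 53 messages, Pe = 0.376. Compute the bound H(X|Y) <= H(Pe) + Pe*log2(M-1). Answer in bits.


H(Pe) = -Pe*log2(Pe) - (1-Pe)*log2(1-Pe) = -0.376*log2(0.376) - 0.624*log2(0.624) = 0.530609 + 0.424558 = 0.9552. Pe*log2(M-1) = 0.376*log2(52) = 2.143365. Bound = H(Pe) + Pe*log2(M-1) = 0.530609 + 0.424558 + 2.143365 = 3.0985

3.0985 bits


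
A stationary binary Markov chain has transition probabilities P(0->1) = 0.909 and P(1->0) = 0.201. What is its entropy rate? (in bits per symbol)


Stationary distribution: pi_0 = p10/(p01+p10) = 0.1811, pi_1 = 0.8189. Entropy rate H' = pi_0*H(p01) + pi_1*H(p10) = 0.1811*0.4398 + 0.8189*0.7239 = 0.6725

0.6725 bits/symbol


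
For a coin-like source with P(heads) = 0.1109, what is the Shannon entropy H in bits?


H = -p*log2(p) - (1-p)*log2(1-p). -0.1109*log2(0.1109) = 0.351849; -0.8891*log2(0.8891) = 0.150776. H = 0.351849 + 0.150776 = 0.5026

0.5026 bits


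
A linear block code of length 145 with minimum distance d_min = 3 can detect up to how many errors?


Detection capability = d_min - 1 = 3 - 1 = 2

2 errors


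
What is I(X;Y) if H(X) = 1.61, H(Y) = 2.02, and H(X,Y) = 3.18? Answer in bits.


I(X;Y) = H(X) + H(Y) - H(X,Y) = 1.61 + 2.02 - 3.18 = 0.45

0.45 bits


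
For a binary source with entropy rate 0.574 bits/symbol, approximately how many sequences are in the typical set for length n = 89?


log2|A_typical| = nH = 89 * 0.574 = 51.086, so |A_typical| ~ 2^51.086 = 2.390e+15

2.390e+15


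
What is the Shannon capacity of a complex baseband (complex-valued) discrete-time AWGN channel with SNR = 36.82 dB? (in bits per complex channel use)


SNR_linear = 10^(36.82/10) = 4808.3935; C = log2(1 + SNR_linear) = log2(1 + 4808.3935) = 12.2316

12.2316 bits/channel use


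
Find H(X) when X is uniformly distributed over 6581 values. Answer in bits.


H = log2(n) = log2(6581) = 12.6841

12.6841 bits


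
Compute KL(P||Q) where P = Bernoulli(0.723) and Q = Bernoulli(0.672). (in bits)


KL = p*log2(p/q) + (1-p)*log2((1-p)/(1-q)) = 0.723*log2(0.723/0.672) + 0.277*log2(0.277/0.328) = 0.0088

0.0088 bits


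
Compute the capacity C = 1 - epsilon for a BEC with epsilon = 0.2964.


C = 1 - epsilon = 1 - 0.2964 = 0.7036

0.7036 bits


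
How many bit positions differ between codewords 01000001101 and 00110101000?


Count differing positions: . ^ ^ ^ . ^ . . ^ . ^ = 6 differences

6


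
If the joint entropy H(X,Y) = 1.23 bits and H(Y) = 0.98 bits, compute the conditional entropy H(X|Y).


H(X|Y) = H(X,Y) - H(Y) = 1.23 - 0.98 = 0.25

0.25 bits


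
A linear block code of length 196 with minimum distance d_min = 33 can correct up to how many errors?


Correction capability = floor((d-1)/2) = floor((33-1)/2) = 16

16 errors


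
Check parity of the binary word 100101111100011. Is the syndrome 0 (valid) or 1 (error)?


Syndrome = XOR of all bits = 1 XOR 0 XOR 0 XOR 1 XOR 0 XOR 1 XOR 1 XOR 1 XOR 1 XOR 1 XOR 0 XOR 0 XOR 0 XOR 1 XOR 1 = 1

1


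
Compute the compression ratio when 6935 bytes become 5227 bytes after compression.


Ratio = original / compressed = 6935 / 5227 = 1.3268

1.3268
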